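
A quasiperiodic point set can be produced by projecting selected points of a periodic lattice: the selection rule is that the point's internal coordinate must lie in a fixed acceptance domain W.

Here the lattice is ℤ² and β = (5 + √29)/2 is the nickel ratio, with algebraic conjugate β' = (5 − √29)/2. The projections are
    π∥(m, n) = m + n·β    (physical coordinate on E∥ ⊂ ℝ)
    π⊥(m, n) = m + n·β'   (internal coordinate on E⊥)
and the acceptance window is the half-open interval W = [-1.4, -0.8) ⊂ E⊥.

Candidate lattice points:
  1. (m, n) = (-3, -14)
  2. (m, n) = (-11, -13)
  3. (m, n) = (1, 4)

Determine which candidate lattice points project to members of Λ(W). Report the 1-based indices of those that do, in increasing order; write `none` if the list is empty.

none

Compute β' = (5−√29)/2 = -0.1926, so π⊥(m,n) = m -0.1926·n.
candidate 1: (m,n)=(-3,-14) → π∥ = -3-14·β ≈ -75.6962, π⊥ = -3-14·β' ≈ -0.3038 ∉ [-1.4, -0.8) ⇒ out
candidate 2: (m,n)=(-11,-13) → π∥ = -11-13·β ≈ -78.5036, π⊥ = -11-13·β' ≈ -8.4964 ∉ [-1.4, -0.8) ⇒ out
candidate 3: (m,n)=(1,4) → π∥ = 1+4·β ≈ 21.7703, π⊥ = 1+4·β' ≈ 0.2297 ∉ [-1.4, -0.8) ⇒ out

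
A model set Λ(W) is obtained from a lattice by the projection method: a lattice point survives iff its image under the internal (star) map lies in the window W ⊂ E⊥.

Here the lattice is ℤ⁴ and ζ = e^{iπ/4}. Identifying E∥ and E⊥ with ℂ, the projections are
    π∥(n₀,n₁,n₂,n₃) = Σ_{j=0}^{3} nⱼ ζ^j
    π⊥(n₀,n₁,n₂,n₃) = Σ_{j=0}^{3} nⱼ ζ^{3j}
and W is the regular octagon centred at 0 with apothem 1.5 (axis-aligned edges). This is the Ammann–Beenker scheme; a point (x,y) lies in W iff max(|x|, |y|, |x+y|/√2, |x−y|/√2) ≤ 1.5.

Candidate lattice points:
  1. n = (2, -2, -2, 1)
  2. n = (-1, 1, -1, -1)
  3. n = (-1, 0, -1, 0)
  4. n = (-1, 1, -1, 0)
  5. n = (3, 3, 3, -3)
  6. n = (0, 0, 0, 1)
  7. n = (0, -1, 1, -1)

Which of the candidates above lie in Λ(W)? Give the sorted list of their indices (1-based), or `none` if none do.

3, 6

Internal map: ζ^{3j} for j=0..3 gives (1,0), (−√2/2,√2/2), (0,−1), (√2/2,√2/2).
#1 (2, -2, -2, 1): internal (4.121320, 1.292893); octagon support 4.121320 vs apothem 1.5 → ∉ W
#2 (-1, 1, -1, -1): internal (-2.414214, 1.000000); octagon support 2.414214 vs apothem 1.5 → ∉ W
#3 (-1, 0, -1, 0): internal (-1.000000, 1.000000); octagon support 1.414214 vs apothem 1.5 → ∈ W
#4 (-1, 1, -1, 0): internal (-1.707107, 1.707107); octagon support 2.414214 vs apothem 1.5 → ∉ W
#5 (3, 3, 3, -3): internal (-1.242641, -3.000000); octagon support 3.000000 vs apothem 1.5 → ∉ W
#6 (0, 0, 0, 1): internal (0.707107, 0.707107); octagon support 1.000000 vs apothem 1.5 → ∈ W
#7 (0, -1, 1, -1): internal (0.000000, -2.414214); octagon support 2.414214 vs apothem 1.5 → ∉ W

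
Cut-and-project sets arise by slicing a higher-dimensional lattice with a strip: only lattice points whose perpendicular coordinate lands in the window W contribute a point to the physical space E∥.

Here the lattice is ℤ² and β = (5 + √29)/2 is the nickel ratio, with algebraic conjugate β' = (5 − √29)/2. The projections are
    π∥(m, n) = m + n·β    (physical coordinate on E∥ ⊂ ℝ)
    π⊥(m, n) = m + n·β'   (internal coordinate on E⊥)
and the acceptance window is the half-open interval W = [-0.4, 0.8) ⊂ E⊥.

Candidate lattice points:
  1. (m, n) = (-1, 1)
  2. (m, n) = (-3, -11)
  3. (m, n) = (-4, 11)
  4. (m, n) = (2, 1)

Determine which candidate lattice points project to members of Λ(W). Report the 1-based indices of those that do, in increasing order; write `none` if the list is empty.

none

β' = (5−√29)/2 ≈ -0.19258.
#1 (-1,1): internal coord -1 + (1)·β' = -1.19258; -1.19258 ∉ [-0.4, 0.8) → out
#2 (-3,-11): internal coord -3 + (-11)·β' = -0.88159; -0.88159 ∉ [-0.4, 0.8) → out
#3 (-4,11): internal coord -4 + (11)·β' = -6.11841; -6.11841 ∉ [-0.4, 0.8) → out
#4 (2,1): internal coord 2 + (1)·β' = +1.80742; +1.80742 ∉ [-0.4, 0.8) → out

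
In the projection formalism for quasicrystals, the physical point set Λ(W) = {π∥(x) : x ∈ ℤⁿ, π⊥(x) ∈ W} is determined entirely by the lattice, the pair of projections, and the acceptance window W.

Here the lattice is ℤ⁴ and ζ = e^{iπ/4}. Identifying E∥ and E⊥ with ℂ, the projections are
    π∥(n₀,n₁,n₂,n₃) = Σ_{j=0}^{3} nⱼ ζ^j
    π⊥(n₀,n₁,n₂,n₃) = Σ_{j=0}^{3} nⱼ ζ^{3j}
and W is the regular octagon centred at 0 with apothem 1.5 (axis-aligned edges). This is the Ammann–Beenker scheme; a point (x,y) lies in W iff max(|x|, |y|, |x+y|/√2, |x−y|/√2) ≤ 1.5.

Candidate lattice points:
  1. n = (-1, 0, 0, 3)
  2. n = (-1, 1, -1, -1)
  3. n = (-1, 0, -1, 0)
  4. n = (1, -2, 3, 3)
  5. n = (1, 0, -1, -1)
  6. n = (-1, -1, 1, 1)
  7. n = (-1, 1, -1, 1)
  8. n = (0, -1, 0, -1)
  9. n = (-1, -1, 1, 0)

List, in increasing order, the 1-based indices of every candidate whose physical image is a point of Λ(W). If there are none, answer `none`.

Internal map: ζ^{3j} for j=0..3 gives (1,0), (−√2/2,√2/2), (0,−1), (√2/2,√2/2).
candidate 1: n = (-1, 0, 0, 3) → π⊥ ≈ (+1.12132, +2.12132); max(|x|,|y|,|x±y|/√2) = 2.29289 > 1.5 ⇒ ∉ W
candidate 2: n = (-1, 1, -1, -1) → π⊥ ≈ (-2.41421, +1.00000); max(|x|,|y|,|x±y|/√2) = 2.41421 > 1.5 ⇒ ∉ W
candidate 3: n = (-1, 0, -1, 0) → π⊥ ≈ (-1.00000, +1.00000); max(|x|,|y|,|x±y|/√2) = 1.41421 ≤ 1.5 ⇒ ∈ W
candidate 4: n = (1, -2, 3, 3) → π⊥ ≈ (+4.53553, -2.29289); max(|x|,|y|,|x±y|/√2) = 4.82843 > 1.5 ⇒ ∉ W
candidate 5: n = (1, 0, -1, -1) → π⊥ ≈ (+0.29289, +0.29289); max(|x|,|y|,|x±y|/√2) = 0.41421 ≤ 1.5 ⇒ ∈ W
candidate 6: n = (-1, -1, 1, 1) → π⊥ ≈ (+0.41421, -1.00000); max(|x|,|y|,|x±y|/√2) = 1.00000 ≤ 1.5 ⇒ ∈ W
candidate 7: n = (-1, 1, -1, 1) → π⊥ ≈ (-1.00000, +2.41421); max(|x|,|y|,|x±y|/√2) = 2.41421 > 1.5 ⇒ ∉ W
candidate 8: n = (0, -1, 0, -1) → π⊥ ≈ (+0.00000, -1.41421); max(|x|,|y|,|x±y|/√2) = 1.41421 ≤ 1.5 ⇒ ∈ W
candidate 9: n = (-1, -1, 1, 0) → π⊥ ≈ (-0.29289, -1.70711); max(|x|,|y|,|x±y|/√2) = 1.70711 > 1.5 ⇒ ∉ W

3, 5, 6, 8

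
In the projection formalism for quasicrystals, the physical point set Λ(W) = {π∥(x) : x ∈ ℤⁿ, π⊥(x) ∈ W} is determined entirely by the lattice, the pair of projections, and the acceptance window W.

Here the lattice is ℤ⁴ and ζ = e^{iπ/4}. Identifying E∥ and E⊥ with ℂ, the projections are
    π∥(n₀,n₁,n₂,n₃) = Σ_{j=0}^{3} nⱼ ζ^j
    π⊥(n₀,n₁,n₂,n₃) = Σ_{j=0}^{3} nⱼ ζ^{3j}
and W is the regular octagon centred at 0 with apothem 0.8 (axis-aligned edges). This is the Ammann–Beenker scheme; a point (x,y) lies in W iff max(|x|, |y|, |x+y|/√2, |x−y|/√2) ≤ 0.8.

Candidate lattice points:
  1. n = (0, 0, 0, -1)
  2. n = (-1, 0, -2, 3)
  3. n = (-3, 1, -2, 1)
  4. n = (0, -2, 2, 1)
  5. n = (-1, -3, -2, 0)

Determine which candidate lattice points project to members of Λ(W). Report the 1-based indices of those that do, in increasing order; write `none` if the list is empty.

none

π⊥(n) = n₀ + n₁ζ³ + n₂ζ⁶ + n₃ζ⁹ where ζ = e^{iπ/4}.
candidate 1: n = (0, 0, 0, -1) → π⊥ ≈ (-0.707107, -0.707107); max(|x|,|y|,|x±y|/√2) = 1.000000 > 0.8 ⇒ ∉ W
candidate 2: n = (-1, 0, -2, 3) → π⊥ ≈ (+1.121320, +4.121320); max(|x|,|y|,|x±y|/√2) = 4.121320 > 0.8 ⇒ ∉ W
candidate 3: n = (-3, 1, -2, 1) → π⊥ ≈ (-3.000000, +3.414214); max(|x|,|y|,|x±y|/√2) = 4.535534 > 0.8 ⇒ ∉ W
candidate 4: n = (0, -2, 2, 1) → π⊥ ≈ (+2.121320, -2.707107); max(|x|,|y|,|x±y|/√2) = 3.414214 > 0.8 ⇒ ∉ W
candidate 5: n = (-1, -3, -2, 0) → π⊥ ≈ (+1.121320, -0.121320); max(|x|,|y|,|x±y|/√2) = 1.121320 > 0.8 ⇒ ∉ W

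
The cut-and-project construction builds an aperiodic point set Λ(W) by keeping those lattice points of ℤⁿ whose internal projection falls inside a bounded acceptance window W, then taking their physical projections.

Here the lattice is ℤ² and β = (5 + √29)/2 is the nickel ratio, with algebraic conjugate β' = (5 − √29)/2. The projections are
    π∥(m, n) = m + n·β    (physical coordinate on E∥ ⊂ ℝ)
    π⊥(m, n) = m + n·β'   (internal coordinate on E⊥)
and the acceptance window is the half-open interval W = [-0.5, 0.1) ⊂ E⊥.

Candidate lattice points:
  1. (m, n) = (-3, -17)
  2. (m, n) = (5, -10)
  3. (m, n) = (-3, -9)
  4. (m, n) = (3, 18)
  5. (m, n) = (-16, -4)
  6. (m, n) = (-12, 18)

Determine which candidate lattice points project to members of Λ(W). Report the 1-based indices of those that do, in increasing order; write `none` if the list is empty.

β' = (5−√29)/2 ≈ -0.1926.
#1 (-3,-17): internal coord -3 + (-17)·β' = +0.2739; +0.2739 ∉ [-0.5, 0.1) → out
#2 (5,-10): internal coord 5 + (-10)·β' = +6.9258; +6.9258 ∉ [-0.5, 0.1) → out
#3 (-3,-9): internal coord -3 + (-9)·β' = -1.2668; -1.2668 ∉ [-0.5, 0.1) → out
#4 (3,18): internal coord 3 + (18)·β' = -0.4665; -0.4665 ∈ [-0.5, 0.1) → IN Λ
#5 (-16,-4): internal coord -16 + (-4)·β' = -15.2297; -15.2297 ∉ [-0.5, 0.1) → out
#6 (-12,18): internal coord -12 + (18)·β' = -15.4665; -15.4665 ∉ [-0.5, 0.1) → out

4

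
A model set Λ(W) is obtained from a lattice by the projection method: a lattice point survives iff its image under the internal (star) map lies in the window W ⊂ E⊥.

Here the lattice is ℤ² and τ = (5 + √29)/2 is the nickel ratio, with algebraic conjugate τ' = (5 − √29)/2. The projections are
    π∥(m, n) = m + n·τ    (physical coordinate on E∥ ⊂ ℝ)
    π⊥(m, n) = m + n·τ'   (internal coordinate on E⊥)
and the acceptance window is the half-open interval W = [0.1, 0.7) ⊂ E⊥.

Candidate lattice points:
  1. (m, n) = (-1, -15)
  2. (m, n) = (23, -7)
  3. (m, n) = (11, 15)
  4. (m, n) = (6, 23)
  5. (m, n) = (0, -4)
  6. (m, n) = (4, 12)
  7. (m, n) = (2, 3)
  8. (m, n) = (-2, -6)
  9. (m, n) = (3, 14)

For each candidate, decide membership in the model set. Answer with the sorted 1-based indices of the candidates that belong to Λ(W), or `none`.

9

τ' = (5−√29)/2 ≈ -0.1926.
#1 (-1,-15): internal coord -1 + (-15)·τ' = +1.8887; +1.8887 ∉ [0.1, 0.7) → out
#2 (23,-7): internal coord 23 + (-7)·τ' = +24.3481; +24.3481 ∉ [0.1, 0.7) → out
#3 (11,15): internal coord 11 + (15)·τ' = +8.1113; +8.1113 ∉ [0.1, 0.7) → out
#4 (6,23): internal coord 6 + (23)·τ' = +1.5706; +1.5706 ∉ [0.1, 0.7) → out
#5 (0,-4): internal coord 0 + (-4)·τ' = +0.7703; +0.7703 ∉ [0.1, 0.7) → out
#6 (4,12): internal coord 4 + (12)·τ' = +1.6890; +1.6890 ∉ [0.1, 0.7) → out
#7 (2,3): internal coord 2 + (3)·τ' = +1.4223; +1.4223 ∉ [0.1, 0.7) → out
#8 (-2,-6): internal coord -2 + (-6)·τ' = -0.8445; -0.8445 ∉ [0.1, 0.7) → out
#9 (3,14): internal coord 3 + (14)·τ' = +0.3038; +0.3038 ∈ [0.1, 0.7) → IN Λ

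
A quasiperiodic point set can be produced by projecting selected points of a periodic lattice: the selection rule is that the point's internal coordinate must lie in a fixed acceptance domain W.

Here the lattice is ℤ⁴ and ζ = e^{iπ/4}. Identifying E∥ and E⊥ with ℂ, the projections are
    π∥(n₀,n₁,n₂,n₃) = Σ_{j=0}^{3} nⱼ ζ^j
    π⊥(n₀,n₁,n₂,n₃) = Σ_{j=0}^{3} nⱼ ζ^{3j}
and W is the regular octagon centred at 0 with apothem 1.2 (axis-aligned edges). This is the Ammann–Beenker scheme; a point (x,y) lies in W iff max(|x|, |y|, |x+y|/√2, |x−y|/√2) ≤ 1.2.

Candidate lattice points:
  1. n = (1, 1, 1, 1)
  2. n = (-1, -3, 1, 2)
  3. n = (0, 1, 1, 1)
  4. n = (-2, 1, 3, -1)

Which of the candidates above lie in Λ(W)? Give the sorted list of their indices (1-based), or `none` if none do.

1, 3

Internal map: ζ^{3j} for j=0..3 gives (1,0), (−√2/2,√2/2), (0,−1), (√2/2,√2/2).
#1 (1, 1, 1, 1): internal (1.00000, 0.41421); octagon support 1.00000 vs apothem 1.2 → ∈ W
#2 (-1, -3, 1, 2): internal (2.53553, -1.70711); octagon support 3.00000 vs apothem 1.2 → ∉ W
#3 (0, 1, 1, 1): internal (0.00000, 0.41421); octagon support 0.41421 vs apothem 1.2 → ∈ W
#4 (-2, 1, 3, -1): internal (-3.41421, -3.00000); octagon support 4.53553 vs apothem 1.2 → ∉ W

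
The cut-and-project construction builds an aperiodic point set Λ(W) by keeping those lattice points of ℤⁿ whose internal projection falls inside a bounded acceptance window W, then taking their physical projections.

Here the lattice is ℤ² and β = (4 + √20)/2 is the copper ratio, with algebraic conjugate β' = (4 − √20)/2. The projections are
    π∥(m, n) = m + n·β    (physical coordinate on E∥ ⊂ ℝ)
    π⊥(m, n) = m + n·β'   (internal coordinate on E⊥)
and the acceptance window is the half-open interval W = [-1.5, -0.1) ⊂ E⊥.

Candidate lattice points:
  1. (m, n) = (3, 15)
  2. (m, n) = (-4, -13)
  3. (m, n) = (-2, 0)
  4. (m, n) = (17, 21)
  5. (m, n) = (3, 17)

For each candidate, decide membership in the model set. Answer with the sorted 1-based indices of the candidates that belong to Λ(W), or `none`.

1, 2, 5

Compute β' = (4−√20)/2 = -0.236068, so π⊥(m,n) = m -0.236068·n.
candidate 1: (m,n)=(3,15) → π∥ = 3+15·β ≈ 66.541020, π⊥ = 3+15·β' ≈ -0.541020 ∈ [-1.5, -0.1) ⇒ IN Λ
candidate 2: (m,n)=(-4,-13) → π∥ = -4-13·β ≈ -59.068884, π⊥ = -4-13·β' ≈ -0.931116 ∈ [-1.5, -0.1) ⇒ IN Λ
candidate 3: (m,n)=(-2,0) → π∥ = -2+0·β ≈ -2.000000, π⊥ = -2+0·β' ≈ -2.000000 ∉ [-1.5, -0.1) ⇒ out
candidate 4: (m,n)=(17,21) → π∥ = 17+21·β ≈ 105.957428, π⊥ = 17+21·β' ≈ 12.042572 ∉ [-1.5, -0.1) ⇒ out
candidate 5: (m,n)=(3,17) → π∥ = 3+17·β ≈ 75.013156, π⊥ = 3+17·β' ≈ -1.013156 ∈ [-1.5, -0.1) ⇒ IN Λ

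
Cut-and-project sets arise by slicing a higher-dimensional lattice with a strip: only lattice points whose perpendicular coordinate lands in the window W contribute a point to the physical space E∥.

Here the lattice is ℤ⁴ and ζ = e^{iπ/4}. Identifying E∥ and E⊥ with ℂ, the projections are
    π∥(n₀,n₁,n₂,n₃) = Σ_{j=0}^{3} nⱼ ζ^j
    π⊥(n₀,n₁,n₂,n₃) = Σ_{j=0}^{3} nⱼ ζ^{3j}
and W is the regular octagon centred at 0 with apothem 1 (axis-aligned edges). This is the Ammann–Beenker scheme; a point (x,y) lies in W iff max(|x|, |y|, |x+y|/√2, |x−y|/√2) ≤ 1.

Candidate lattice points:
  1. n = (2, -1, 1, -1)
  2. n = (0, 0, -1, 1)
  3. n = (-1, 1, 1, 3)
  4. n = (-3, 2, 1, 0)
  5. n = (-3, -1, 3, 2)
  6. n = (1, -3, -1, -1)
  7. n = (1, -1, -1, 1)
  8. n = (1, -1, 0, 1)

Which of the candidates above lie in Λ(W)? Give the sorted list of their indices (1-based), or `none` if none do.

With ζ = e^{iπ/4} the internal vectors are ζ^0,ζ^3,ζ^6,ζ^9.
candidate 1: n = (2, -1, 1, -1) → π⊥ ≈ (+2.0000, -2.4142); max(|x|,|y|,|x±y|/√2) = 3.1213 > 1 ⇒ ∉ W
candidate 2: n = (0, 0, -1, 1) → π⊥ ≈ (+0.7071, +1.7071); max(|x|,|y|,|x±y|/√2) = 1.7071 > 1 ⇒ ∉ W
candidate 3: n = (-1, 1, 1, 3) → π⊥ ≈ (+0.4142, +1.8284); max(|x|,|y|,|x±y|/√2) = 1.8284 > 1 ⇒ ∉ W
candidate 4: n = (-3, 2, 1, 0) → π⊥ ≈ (-4.4142, +0.4142); max(|x|,|y|,|x±y|/√2) = 4.4142 > 1 ⇒ ∉ W
candidate 5: n = (-3, -1, 3, 2) → π⊥ ≈ (-0.8787, -2.2929); max(|x|,|y|,|x±y|/√2) = 2.2929 > 1 ⇒ ∉ W
candidate 6: n = (1, -3, -1, -1) → π⊥ ≈ (+2.4142, -1.8284); max(|x|,|y|,|x±y|/√2) = 3.0000 > 1 ⇒ ∉ W
candidate 7: n = (1, -1, -1, 1) → π⊥ ≈ (+2.4142, +1.0000); max(|x|,|y|,|x±y|/√2) = 2.4142 > 1 ⇒ ∉ W
candidate 8: n = (1, -1, 0, 1) → π⊥ ≈ (+2.4142, +0.0000); max(|x|,|y|,|x±y|/√2) = 2.4142 > 1 ⇒ ∉ W

none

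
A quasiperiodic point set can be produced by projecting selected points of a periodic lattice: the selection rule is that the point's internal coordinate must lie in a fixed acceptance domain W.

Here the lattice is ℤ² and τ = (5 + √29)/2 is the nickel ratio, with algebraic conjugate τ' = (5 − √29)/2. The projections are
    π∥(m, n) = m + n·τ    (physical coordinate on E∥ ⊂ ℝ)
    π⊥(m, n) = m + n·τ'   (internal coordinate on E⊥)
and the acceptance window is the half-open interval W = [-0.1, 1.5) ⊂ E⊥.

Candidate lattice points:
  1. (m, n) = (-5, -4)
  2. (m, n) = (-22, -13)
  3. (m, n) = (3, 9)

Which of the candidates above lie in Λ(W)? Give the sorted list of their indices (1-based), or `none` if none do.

Numerically τ ≈ 5.192582 and τ' = −1/τ ≈ -0.192582.
candidate 1: (m,n)=(-5,-4) → π∥ = -5-4·τ ≈ -25.770330, π⊥ = -5-4·τ' ≈ -4.229670 ∉ [-0.1, 1.5) ⇒ out
candidate 2: (m,n)=(-22,-13) → π∥ = -22-13·τ ≈ -89.503571, π⊥ = -22-13·τ' ≈ -19.496429 ∉ [-0.1, 1.5) ⇒ out
candidate 3: (m,n)=(3,9) → π∥ = 3+9·τ ≈ 49.733242, π⊥ = 3+9·τ' ≈ 1.266758 ∈ [-0.1, 1.5) ⇒ IN Λ

3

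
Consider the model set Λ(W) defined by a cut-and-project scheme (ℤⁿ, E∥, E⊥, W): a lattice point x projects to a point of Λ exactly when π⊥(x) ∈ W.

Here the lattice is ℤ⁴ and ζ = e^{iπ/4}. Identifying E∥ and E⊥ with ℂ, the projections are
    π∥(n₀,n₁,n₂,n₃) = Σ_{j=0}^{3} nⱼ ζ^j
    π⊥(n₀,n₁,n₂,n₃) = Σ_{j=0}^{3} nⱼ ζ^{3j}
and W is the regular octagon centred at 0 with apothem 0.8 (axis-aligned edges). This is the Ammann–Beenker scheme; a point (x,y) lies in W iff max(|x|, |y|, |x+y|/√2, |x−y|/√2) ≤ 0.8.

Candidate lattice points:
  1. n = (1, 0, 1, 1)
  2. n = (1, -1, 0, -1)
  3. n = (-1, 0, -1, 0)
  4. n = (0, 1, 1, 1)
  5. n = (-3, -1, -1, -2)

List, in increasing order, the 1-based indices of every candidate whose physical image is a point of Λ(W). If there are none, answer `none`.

4

With ζ = e^{iπ/4} the internal vectors are ζ^0,ζ^3,ζ^6,ζ^9.
candidate 1: n = (1, 0, 1, 1) → π⊥ ≈ (+1.707107, -0.292893); max(|x|,|y|,|x±y|/√2) = 1.707107 > 0.8 ⇒ ∉ W
candidate 2: n = (1, -1, 0, -1) → π⊥ ≈ (+1.000000, -1.414214); max(|x|,|y|,|x±y|/√2) = 1.707107 > 0.8 ⇒ ∉ W
candidate 3: n = (-1, 0, -1, 0) → π⊥ ≈ (-1.000000, +1.000000); max(|x|,|y|,|x±y|/√2) = 1.414214 > 0.8 ⇒ ∉ W
candidate 4: n = (0, 1, 1, 1) → π⊥ ≈ (+0.000000, +0.414214); max(|x|,|y|,|x±y|/√2) = 0.414214 ≤ 0.8 ⇒ ∈ W
candidate 5: n = (-3, -1, -1, -2) → π⊥ ≈ (-3.707107, -1.121320); max(|x|,|y|,|x±y|/√2) = 3.707107 > 0.8 ⇒ ∉ W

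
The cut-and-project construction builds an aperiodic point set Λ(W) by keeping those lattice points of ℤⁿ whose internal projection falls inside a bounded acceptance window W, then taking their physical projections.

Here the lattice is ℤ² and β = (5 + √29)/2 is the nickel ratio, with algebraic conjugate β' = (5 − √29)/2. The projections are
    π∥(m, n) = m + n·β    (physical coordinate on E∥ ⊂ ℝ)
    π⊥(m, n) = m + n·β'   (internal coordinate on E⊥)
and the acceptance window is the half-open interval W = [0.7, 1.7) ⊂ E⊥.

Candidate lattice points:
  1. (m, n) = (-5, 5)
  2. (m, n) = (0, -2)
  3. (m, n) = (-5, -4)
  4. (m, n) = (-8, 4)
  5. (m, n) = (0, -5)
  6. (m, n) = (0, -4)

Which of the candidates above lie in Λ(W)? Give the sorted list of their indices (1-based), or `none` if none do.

β' = (5−√29)/2 ≈ -0.192582.
candidate 1: (m,n)=(-5,5) → π∥ = -5+5·β ≈ 20.962912, π⊥ = -5+5·β' ≈ -5.962912 ∉ [0.7, 1.7) ⇒ out
candidate 2: (m,n)=(0,-2) → π∥ = 0-2·β ≈ -10.385165, π⊥ = 0-2·β' ≈ 0.385165 ∉ [0.7, 1.7) ⇒ out
candidate 3: (m,n)=(-5,-4) → π∥ = -5-4·β ≈ -25.770330, π⊥ = -5-4·β' ≈ -4.229670 ∉ [0.7, 1.7) ⇒ out
candidate 4: (m,n)=(-8,4) → π∥ = -8+4·β ≈ 12.770330, π⊥ = -8+4·β' ≈ -8.770330 ∉ [0.7, 1.7) ⇒ out
candidate 5: (m,n)=(0,-5) → π∥ = 0-5·β ≈ -25.962912, π⊥ = 0-5·β' ≈ 0.962912 ∈ [0.7, 1.7) ⇒ IN Λ
candidate 6: (m,n)=(0,-4) → π∥ = 0-4·β ≈ -20.770330, π⊥ = 0-4·β' ≈ 0.770330 ∈ [0.7, 1.7) ⇒ IN Λ

5, 6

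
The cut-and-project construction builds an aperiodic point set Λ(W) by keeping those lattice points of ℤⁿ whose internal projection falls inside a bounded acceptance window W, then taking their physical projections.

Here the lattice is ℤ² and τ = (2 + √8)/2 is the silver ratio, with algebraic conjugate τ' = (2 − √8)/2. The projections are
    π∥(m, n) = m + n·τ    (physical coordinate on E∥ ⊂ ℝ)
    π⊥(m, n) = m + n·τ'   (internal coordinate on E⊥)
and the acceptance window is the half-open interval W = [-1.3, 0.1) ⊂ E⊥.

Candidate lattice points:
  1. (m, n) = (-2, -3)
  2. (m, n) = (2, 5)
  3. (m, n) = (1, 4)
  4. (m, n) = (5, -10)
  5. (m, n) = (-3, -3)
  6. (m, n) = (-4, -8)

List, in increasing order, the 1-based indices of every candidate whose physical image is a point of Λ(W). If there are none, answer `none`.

Numerically τ ≈ 2.414214 and τ' = −1/τ ≈ -0.414214.
[1] lift (-2,-3): star map gives -0.757359; window check -1.3 ≤ -0.757359 < 0.1 is true → IN Λ
[2] lift (2,5): star map gives -0.071068; window check -1.3 ≤ -0.071068 < 0.1 is true → IN Λ
[3] lift (1,4): star map gives -0.656854; window check -1.3 ≤ -0.656854 < 0.1 is true → IN Λ
[4] lift (5,-10): star map gives 9.142136; window check -1.3 ≤ 9.142136 < 0.1 is false → out
[5] lift (-3,-3): star map gives -1.757359; window check -1.3 ≤ -1.757359 < 0.1 is false → out
[6] lift (-4,-8): star map gives -0.686292; window check -1.3 ≤ -0.686292 < 0.1 is true → IN Λ

1, 2, 3, 6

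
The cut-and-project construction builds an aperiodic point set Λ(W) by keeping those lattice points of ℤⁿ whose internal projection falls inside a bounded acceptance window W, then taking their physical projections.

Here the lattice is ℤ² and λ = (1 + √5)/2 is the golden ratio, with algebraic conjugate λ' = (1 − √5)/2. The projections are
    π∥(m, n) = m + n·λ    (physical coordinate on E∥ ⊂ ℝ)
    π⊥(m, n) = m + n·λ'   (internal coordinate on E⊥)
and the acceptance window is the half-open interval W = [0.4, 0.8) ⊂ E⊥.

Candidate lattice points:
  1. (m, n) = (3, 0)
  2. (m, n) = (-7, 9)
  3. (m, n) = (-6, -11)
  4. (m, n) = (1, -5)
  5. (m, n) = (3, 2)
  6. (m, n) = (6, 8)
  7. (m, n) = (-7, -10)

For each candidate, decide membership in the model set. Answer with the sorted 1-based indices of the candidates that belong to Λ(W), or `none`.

λ' = (1−√5)/2 ≈ -0.61803.
[1] lift (3,0): star map gives 3.00000; window check 0.4 ≤ 3.00000 < 0.8 is false → out
[2] lift (-7,9): star map gives -12.56231; window check 0.4 ≤ -12.56231 < 0.8 is false → out
[3] lift (-6,-11): star map gives 0.79837; window check 0.4 ≤ 0.79837 < 0.8 is true → IN Λ
[4] lift (1,-5): star map gives 4.09017; window check 0.4 ≤ 4.09017 < 0.8 is false → out
[5] lift (3,2): star map gives 1.76393; window check 0.4 ≤ 1.76393 < 0.8 is false → out
[6] lift (6,8): star map gives 1.05573; window check 0.4 ≤ 1.05573 < 0.8 is false → out
[7] lift (-7,-10): star map gives -0.81966; window check 0.4 ≤ -0.81966 < 0.8 is false → out

3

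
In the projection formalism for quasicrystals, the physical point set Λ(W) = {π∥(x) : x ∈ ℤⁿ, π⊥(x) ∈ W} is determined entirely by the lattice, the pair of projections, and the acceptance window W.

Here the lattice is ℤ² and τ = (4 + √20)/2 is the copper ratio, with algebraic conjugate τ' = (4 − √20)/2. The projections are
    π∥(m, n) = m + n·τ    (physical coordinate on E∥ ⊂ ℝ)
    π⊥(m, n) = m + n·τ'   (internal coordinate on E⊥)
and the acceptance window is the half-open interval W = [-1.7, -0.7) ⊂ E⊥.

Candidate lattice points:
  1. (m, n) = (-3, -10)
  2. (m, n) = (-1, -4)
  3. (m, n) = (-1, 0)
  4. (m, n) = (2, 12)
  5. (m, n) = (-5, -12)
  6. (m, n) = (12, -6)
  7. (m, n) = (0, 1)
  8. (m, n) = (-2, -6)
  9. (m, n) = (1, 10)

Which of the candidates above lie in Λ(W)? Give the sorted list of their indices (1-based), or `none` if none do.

3, 4, 9

Numerically τ ≈ 4.236068 and τ' = −1/τ ≈ -0.236068.
candidate 1: (m,n)=(-3,-10) → π∥ = -3-10·τ ≈ -45.360680, π⊥ = -3-10·τ' ≈ -0.639320 ∉ [-1.7, -0.7) ⇒ out
candidate 2: (m,n)=(-1,-4) → π∥ = -1-4·τ ≈ -17.944272, π⊥ = -1-4·τ' ≈ -0.055728 ∉ [-1.7, -0.7) ⇒ out
candidate 3: (m,n)=(-1,0) → π∥ = -1+0·τ ≈ -1.000000, π⊥ = -1+0·τ' ≈ -1.000000 ∈ [-1.7, -0.7) ⇒ IN Λ
candidate 4: (m,n)=(2,12) → π∥ = 2+12·τ ≈ 52.832816, π⊥ = 2+12·τ' ≈ -0.832816 ∈ [-1.7, -0.7) ⇒ IN Λ
candidate 5: (m,n)=(-5,-12) → π∥ = -5-12·τ ≈ -55.832816, π⊥ = -5-12·τ' ≈ -2.167184 ∉ [-1.7, -0.7) ⇒ out
candidate 6: (m,n)=(12,-6) → π∥ = 12-6·τ ≈ -13.416408, π⊥ = 12-6·τ' ≈ 13.416408 ∉ [-1.7, -0.7) ⇒ out
candidate 7: (m,n)=(0,1) → π∥ = 0+1·τ ≈ 4.236068, π⊥ = 0+1·τ' ≈ -0.236068 ∉ [-1.7, -0.7) ⇒ out
candidate 8: (m,n)=(-2,-6) → π∥ = -2-6·τ ≈ -27.416408, π⊥ = -2-6·τ' ≈ -0.583592 ∉ [-1.7, -0.7) ⇒ out
candidate 9: (m,n)=(1,10) → π∥ = 1+10·τ ≈ 43.360680, π⊥ = 1+10·τ' ≈ -1.360680 ∈ [-1.7, -0.7) ⇒ IN Λ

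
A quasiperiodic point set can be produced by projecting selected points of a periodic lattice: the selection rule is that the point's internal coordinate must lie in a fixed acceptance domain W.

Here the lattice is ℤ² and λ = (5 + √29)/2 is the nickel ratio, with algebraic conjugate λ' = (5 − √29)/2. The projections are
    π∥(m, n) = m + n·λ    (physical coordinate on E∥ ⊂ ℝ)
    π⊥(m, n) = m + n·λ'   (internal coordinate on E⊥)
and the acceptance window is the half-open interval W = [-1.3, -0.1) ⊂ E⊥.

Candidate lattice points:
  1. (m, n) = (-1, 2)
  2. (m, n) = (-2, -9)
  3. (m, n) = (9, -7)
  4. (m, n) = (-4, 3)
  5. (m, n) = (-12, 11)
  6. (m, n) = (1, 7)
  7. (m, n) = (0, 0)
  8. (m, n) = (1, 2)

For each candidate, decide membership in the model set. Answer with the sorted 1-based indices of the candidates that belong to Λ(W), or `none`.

2, 6

Numerically λ ≈ 5.192582 and λ' = −1/λ ≈ -0.192582.
[1] lift (-1,2): star map gives -1.385165; window check -1.3 ≤ -1.385165 < -0.1 is false → out
[2] lift (-2,-9): star map gives -0.266758; window check -1.3 ≤ -0.266758 < -0.1 is true → IN Λ
[3] lift (9,-7): star map gives 10.348077; window check -1.3 ≤ 10.348077 < -0.1 is false → out
[4] lift (-4,3): star map gives -4.577747; window check -1.3 ≤ -4.577747 < -0.1 is false → out
[5] lift (-12,11): star map gives -14.118406; window check -1.3 ≤ -14.118406 < -0.1 is false → out
[6] lift (1,7): star map gives -0.348077; window check -1.3 ≤ -0.348077 < -0.1 is true → IN Λ
[7] lift (0,0): star map gives 0.000000; window check -1.3 ≤ 0.000000 < -0.1 is false → out
[8] lift (1,2): star map gives 0.614835; window check -1.3 ≤ 0.614835 < -0.1 is false → out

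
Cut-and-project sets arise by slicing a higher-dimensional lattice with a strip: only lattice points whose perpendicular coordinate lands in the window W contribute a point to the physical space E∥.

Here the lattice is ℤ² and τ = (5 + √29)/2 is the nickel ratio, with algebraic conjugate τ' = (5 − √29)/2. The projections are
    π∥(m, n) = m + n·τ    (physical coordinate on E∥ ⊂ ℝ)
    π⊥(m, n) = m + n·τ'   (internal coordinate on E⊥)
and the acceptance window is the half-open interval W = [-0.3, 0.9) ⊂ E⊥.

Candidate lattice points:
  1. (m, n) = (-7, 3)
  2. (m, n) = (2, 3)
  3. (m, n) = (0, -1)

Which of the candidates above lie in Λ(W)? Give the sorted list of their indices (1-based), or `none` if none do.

3

τ' = (5−√29)/2 ≈ -0.192582.
[1] lift (-7,3): star map gives -7.577747; window check -0.3 ≤ -7.577747 < 0.9 is false → out
[2] lift (2,3): star map gives 1.422253; window check -0.3 ≤ 1.422253 < 0.9 is false → out
[3] lift (0,-1): star map gives 0.192582; window check -0.3 ≤ 0.192582 < 0.9 is true → IN Λ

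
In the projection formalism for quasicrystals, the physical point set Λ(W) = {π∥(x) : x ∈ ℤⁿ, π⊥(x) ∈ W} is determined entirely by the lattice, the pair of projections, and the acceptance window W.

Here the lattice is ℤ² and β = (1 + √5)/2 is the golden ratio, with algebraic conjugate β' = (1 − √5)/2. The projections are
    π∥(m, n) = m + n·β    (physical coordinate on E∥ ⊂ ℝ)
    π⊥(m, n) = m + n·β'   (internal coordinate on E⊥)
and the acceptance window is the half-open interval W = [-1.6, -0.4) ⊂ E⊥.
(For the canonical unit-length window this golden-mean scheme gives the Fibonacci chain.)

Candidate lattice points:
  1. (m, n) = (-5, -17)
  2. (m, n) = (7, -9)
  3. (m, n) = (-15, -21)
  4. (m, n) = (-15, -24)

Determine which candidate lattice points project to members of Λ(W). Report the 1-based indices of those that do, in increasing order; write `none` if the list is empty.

none

Compute β' = (1−√5)/2 = -0.6180, so π⊥(m,n) = m -0.6180·n.
#1 (-5,-17): internal coord -5 + (-17)·β' = +5.5066; +5.5066 ∉ [-1.6, -0.4) → out
#2 (7,-9): internal coord 7 + (-9)·β' = +12.5623; +12.5623 ∉ [-1.6, -0.4) → out
#3 (-15,-21): internal coord -15 + (-21)·β' = -2.0213; -2.0213 ∉ [-1.6, -0.4) → out
#4 (-15,-24): internal coord -15 + (-24)·β' = -0.1672; -0.1672 ∉ [-1.6, -0.4) → out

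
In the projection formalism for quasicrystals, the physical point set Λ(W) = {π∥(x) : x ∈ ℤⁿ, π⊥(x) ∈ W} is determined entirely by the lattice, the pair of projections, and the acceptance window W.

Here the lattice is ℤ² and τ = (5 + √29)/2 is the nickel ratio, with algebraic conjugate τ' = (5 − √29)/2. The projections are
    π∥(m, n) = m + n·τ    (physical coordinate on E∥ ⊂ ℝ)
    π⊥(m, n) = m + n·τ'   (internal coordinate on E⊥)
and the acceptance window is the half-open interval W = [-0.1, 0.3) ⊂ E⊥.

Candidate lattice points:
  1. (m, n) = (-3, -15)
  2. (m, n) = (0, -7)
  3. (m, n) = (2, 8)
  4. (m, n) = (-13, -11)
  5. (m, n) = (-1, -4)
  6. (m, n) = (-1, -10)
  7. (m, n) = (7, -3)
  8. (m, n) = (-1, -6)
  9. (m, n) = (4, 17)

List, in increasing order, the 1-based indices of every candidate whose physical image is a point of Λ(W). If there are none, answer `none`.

Compute τ' = (5−√29)/2 = -0.1926, so π⊥(m,n) = m -0.1926·n.
candidate 1: (m,n)=(-3,-15) → π∥ = -3-15·τ ≈ -80.8887, π⊥ = -3-15·τ' ≈ -0.1113 ∉ [-0.1, 0.3) ⇒ out
candidate 2: (m,n)=(0,-7) → π∥ = 0-7·τ ≈ -36.3481, π⊥ = 0-7·τ' ≈ 1.3481 ∉ [-0.1, 0.3) ⇒ out
candidate 3: (m,n)=(2,8) → π∥ = 2+8·τ ≈ 43.5407, π⊥ = 2+8·τ' ≈ 0.4593 ∉ [-0.1, 0.3) ⇒ out
candidate 4: (m,n)=(-13,-11) → π∥ = -13-11·τ ≈ -70.1184, π⊥ = -13-11·τ' ≈ -10.8816 ∉ [-0.1, 0.3) ⇒ out
candidate 5: (m,n)=(-1,-4) → π∥ = -1-4·τ ≈ -21.7703, π⊥ = -1-4·τ' ≈ -0.2297 ∉ [-0.1, 0.3) ⇒ out
candidate 6: (m,n)=(-1,-10) → π∥ = -1-10·τ ≈ -52.9258, π⊥ = -1-10·τ' ≈ 0.9258 ∉ [-0.1, 0.3) ⇒ out
candidate 7: (m,n)=(7,-3) → π∥ = 7-3·τ ≈ -8.5777, π⊥ = 7-3·τ' ≈ 7.5777 ∉ [-0.1, 0.3) ⇒ out
candidate 8: (m,n)=(-1,-6) → π∥ = -1-6·τ ≈ -32.1555, π⊥ = -1-6·τ' ≈ 0.1555 ∈ [-0.1, 0.3) ⇒ IN Λ
candidate 9: (m,n)=(4,17) → π∥ = 4+17·τ ≈ 92.2739, π⊥ = 4+17·τ' ≈ 0.7261 ∉ [-0.1, 0.3) ⇒ out

8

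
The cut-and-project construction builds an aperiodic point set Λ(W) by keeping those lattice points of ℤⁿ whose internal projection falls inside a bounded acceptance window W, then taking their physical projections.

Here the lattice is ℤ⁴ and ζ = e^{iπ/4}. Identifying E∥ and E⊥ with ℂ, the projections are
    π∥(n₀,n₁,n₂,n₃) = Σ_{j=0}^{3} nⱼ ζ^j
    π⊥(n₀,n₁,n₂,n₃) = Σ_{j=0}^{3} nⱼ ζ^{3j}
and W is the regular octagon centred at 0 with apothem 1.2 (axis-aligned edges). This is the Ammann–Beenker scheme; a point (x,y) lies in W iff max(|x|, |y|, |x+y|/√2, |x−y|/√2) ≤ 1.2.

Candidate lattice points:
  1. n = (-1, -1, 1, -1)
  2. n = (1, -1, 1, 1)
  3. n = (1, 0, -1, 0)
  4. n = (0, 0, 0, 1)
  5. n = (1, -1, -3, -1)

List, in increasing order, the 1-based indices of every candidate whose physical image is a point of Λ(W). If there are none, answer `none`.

Internal map: ζ^{3j} for j=0..3 gives (1,0), (−√2/2,√2/2), (0,−1), (√2/2,√2/2).
candidate 1: n = (-1, -1, 1, -1) → π⊥ ≈ (-1.00000, -2.41421); max(|x|,|y|,|x±y|/√2) = 2.41421 > 1.2 ⇒ ∉ W
candidate 2: n = (1, -1, 1, 1) → π⊥ ≈ (+2.41421, -1.00000); max(|x|,|y|,|x±y|/√2) = 2.41421 > 1.2 ⇒ ∉ W
candidate 3: n = (1, 0, -1, 0) → π⊥ ≈ (+1.00000, +1.00000); max(|x|,|y|,|x±y|/√2) = 1.41421 > 1.2 ⇒ ∉ W
candidate 4: n = (0, 0, 0, 1) → π⊥ ≈ (+0.70711, +0.70711); max(|x|,|y|,|x±y|/√2) = 1.00000 ≤ 1.2 ⇒ ∈ W
candidate 5: n = (1, -1, -3, -1) → π⊥ ≈ (+1.00000, +1.58579); max(|x|,|y|,|x±y|/√2) = 1.82843 > 1.2 ⇒ ∉ W

4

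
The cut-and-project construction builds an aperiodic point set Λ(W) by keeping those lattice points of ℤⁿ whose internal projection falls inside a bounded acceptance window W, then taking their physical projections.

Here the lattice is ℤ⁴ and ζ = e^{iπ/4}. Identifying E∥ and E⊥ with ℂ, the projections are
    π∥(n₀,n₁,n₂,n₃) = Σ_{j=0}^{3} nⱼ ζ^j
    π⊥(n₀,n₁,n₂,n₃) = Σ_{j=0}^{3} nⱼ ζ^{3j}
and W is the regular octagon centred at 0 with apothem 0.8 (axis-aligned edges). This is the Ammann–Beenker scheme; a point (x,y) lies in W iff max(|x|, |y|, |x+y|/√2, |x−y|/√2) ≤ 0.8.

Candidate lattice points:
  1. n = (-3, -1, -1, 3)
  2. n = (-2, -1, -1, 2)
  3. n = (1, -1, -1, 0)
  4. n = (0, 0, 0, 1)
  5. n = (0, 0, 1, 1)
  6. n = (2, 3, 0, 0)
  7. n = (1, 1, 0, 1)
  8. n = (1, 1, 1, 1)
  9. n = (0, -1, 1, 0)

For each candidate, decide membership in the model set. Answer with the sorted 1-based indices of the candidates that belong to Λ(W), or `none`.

5

Internal map: ζ^{3j} for j=0..3 gives (1,0), (−√2/2,√2/2), (0,−1), (√2/2,√2/2).
candidate 1: n = (-3, -1, -1, 3) → π⊥ ≈ (-0.17157, +2.41421); max(|x|,|y|,|x±y|/√2) = 2.41421 > 0.8 ⇒ ∉ W
candidate 2: n = (-2, -1, -1, 2) → π⊥ ≈ (+0.12132, +1.70711); max(|x|,|y|,|x±y|/√2) = 1.70711 > 0.8 ⇒ ∉ W
candidate 3: n = (1, -1, -1, 0) → π⊥ ≈ (+1.70711, +0.29289); max(|x|,|y|,|x±y|/√2) = 1.70711 > 0.8 ⇒ ∉ W
candidate 4: n = (0, 0, 0, 1) → π⊥ ≈ (+0.70711, +0.70711); max(|x|,|y|,|x±y|/√2) = 1.00000 > 0.8 ⇒ ∉ W
candidate 5: n = (0, 0, 1, 1) → π⊥ ≈ (+0.70711, -0.29289); max(|x|,|y|,|x±y|/√2) = 0.70711 ≤ 0.8 ⇒ ∈ W
candidate 6: n = (2, 3, 0, 0) → π⊥ ≈ (-0.12132, +2.12132); max(|x|,|y|,|x±y|/√2) = 2.12132 > 0.8 ⇒ ∉ W
candidate 7: n = (1, 1, 0, 1) → π⊥ ≈ (+1.00000, +1.41421); max(|x|,|y|,|x±y|/√2) = 1.70711 > 0.8 ⇒ ∉ W
candidate 8: n = (1, 1, 1, 1) → π⊥ ≈ (+1.00000, +0.41421); max(|x|,|y|,|x±y|/√2) = 1.00000 > 0.8 ⇒ ∉ W
candidate 9: n = (0, -1, 1, 0) → π⊥ ≈ (+0.70711, -1.70711); max(|x|,|y|,|x±y|/√2) = 1.70711 > 0.8 ⇒ ∉ W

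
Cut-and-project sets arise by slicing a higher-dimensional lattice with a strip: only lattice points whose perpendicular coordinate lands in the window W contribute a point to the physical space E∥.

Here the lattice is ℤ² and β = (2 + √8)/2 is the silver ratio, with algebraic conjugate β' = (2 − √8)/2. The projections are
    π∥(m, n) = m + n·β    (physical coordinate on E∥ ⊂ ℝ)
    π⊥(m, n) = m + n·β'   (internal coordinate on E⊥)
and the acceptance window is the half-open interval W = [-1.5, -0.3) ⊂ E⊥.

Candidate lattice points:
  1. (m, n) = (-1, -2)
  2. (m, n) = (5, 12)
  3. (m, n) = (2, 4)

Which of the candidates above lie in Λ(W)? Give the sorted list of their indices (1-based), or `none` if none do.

β' = (2−√8)/2 ≈ -0.4142.
candidate 1: (m,n)=(-1,-2) → π∥ = -1-2·β ≈ -5.8284, π⊥ = -1-2·β' ≈ -0.1716 ∉ [-1.5, -0.3) ⇒ out
candidate 2: (m,n)=(5,12) → π∥ = 5+12·β ≈ 33.9706, π⊥ = 5+12·β' ≈ 0.0294 ∉ [-1.5, -0.3) ⇒ out
candidate 3: (m,n)=(2,4) → π∥ = 2+4·β ≈ 11.6569, π⊥ = 2+4·β' ≈ 0.3431 ∉ [-1.5, -0.3) ⇒ out

none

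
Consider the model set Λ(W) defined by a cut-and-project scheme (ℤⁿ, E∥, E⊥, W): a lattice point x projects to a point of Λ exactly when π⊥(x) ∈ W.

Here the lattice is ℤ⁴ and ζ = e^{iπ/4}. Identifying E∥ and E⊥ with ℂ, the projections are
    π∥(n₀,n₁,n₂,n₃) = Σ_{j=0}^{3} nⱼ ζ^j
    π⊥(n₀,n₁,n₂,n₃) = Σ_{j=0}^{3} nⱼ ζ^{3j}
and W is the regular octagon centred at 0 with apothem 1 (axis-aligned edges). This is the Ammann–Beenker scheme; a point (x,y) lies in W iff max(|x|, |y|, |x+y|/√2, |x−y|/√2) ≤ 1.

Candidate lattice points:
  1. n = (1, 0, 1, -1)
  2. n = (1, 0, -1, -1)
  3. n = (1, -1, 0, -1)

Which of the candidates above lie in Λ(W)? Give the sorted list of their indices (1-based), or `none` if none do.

2

π⊥(n) = n₀ + n₁ζ³ + n₂ζ⁶ + n₃ζ⁹ where ζ = e^{iπ/4}.
#1 (1, 0, 1, -1): internal (0.29289, -1.70711); octagon support 1.70711 vs apothem 1 → ∉ W
#2 (1, 0, -1, -1): internal (0.29289, 0.29289); octagon support 0.41421 vs apothem 1 → ∈ W
#3 (1, -1, 0, -1): internal (1.00000, -1.41421); octagon support 1.70711 vs apothem 1 → ∉ W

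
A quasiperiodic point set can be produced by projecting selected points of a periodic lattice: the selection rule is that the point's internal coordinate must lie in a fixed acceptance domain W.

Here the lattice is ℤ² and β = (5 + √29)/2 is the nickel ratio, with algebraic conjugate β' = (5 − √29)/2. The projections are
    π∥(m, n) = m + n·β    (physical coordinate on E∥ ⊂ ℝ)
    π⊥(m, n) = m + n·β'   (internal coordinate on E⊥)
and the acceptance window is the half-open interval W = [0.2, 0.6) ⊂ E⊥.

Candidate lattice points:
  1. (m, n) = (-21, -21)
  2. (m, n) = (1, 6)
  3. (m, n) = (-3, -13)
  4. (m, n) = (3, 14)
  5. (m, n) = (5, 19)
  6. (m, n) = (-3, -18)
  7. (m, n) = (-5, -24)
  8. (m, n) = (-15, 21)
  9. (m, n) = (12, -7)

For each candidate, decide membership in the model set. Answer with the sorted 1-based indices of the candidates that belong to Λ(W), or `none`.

4, 6

Compute β' = (5−√29)/2 = -0.192582, so π⊥(m,n) = m -0.192582·n.
[1] lift (-21,-21): star map gives -16.955770; window check 0.2 ≤ -16.955770 < 0.6 is false → out
[2] lift (1,6): star map gives -0.155494; window check 0.2 ≤ -0.155494 < 0.6 is false → out
[3] lift (-3,-13): star map gives -0.496429; window check 0.2 ≤ -0.496429 < 0.6 is false → out
[4] lift (3,14): star map gives 0.303846; window check 0.2 ≤ 0.303846 < 0.6 is true → IN Λ
[5] lift (5,19): star map gives 1.340934; window check 0.2 ≤ 1.340934 < 0.6 is false → out
[6] lift (-3,-18): star map gives 0.466483; window check 0.2 ≤ 0.466483 < 0.6 is true → IN Λ
[7] lift (-5,-24): star map gives -0.378022; window check 0.2 ≤ -0.378022 < 0.6 is false → out
[8] lift (-15,21): star map gives -19.044230; window check 0.2 ≤ -19.044230 < 0.6 is false → out
[9] lift (12,-7): star map gives 13.348077; window check 0.2 ≤ 13.348077 < 0.6 is false → out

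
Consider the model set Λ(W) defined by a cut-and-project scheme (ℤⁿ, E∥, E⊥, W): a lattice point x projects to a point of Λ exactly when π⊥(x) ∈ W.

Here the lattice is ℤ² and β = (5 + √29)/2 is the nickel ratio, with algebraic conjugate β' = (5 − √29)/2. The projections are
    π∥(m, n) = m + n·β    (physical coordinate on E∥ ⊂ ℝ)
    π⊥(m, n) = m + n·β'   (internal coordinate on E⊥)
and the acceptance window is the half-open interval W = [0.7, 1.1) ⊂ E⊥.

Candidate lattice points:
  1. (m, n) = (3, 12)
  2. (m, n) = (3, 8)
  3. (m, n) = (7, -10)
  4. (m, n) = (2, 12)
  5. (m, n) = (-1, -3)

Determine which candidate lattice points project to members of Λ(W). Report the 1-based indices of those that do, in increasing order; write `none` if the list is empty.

Numerically β ≈ 5.192582 and β' = −1/β ≈ -0.192582.
#1 (3,12): internal coord 3 + (12)·β' = +0.689011; +0.689011 ∉ [0.7, 1.1) → out
#2 (3,8): internal coord 3 + (8)·β' = +1.459341; +1.459341 ∉ [0.7, 1.1) → out
#3 (7,-10): internal coord 7 + (-10)·β' = +8.925824; +8.925824 ∉ [0.7, 1.1) → out
#4 (2,12): internal coord 2 + (12)·β' = -0.310989; -0.310989 ∉ [0.7, 1.1) → out
#5 (-1,-3): internal coord -1 + (-3)·β' = -0.422253; -0.422253 ∉ [0.7, 1.1) → out

none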